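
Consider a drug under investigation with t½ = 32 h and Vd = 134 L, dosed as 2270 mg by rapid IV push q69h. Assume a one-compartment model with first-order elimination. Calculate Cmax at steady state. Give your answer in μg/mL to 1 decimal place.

τ/t½ = 69/32 ≈ 2.1562, so fraction remaining f = (1/2)^(69/32) ≈ 0.2243.
At steady state, accumulation factor R = 1/(1 − e^(−kτ)) ≈ 1.2892.
Each bolus raises the concentration by D/Vd = 2270/134 ≈ 16.940 μg/mL.
Cmax,ss = C₀/(1 − f) ≈ 16.940/0.7757 ≈ 21.838 μg/mL.

21.8 μg/mL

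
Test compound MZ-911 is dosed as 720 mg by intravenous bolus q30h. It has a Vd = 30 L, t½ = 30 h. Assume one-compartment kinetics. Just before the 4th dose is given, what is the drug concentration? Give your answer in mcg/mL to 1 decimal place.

f = (1/2)^(τ/t½) = (1/2)^(30/30) ≈ 0.5000.
C₀ = D/Vd = 720/30 ≈ 24.000 mcg/mL.
Before the 4th dose, 3 doses have been given. Superposition: Cmin = C₀·(f + f² + … + f^3).
≈ 24.000 × (0.5000 + 0.2500 + 0.1250) ≈ 24.000 × 0.8750 ≈ 21.000 mcg/mL.

21.0 mcg/mL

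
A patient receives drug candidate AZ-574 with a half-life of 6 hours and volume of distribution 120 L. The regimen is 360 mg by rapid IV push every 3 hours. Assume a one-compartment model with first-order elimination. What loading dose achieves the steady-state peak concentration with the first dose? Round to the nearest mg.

f = (1/2)^(3/6) ≈ 0.707107; accumulation ratio R = 1/(1−f) ≈ 3.41422.
Loading dose to hit Cmax,ss on first dose: D_load = D_maint·R ≈ 360 × 3.41422 ≈ 1229.12 mg.

1229 mg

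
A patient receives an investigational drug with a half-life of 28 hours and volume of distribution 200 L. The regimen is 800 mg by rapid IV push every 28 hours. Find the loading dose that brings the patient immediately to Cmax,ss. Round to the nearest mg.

1600 mg

f = (1/2)^(28/28) ≈ 0.500000; accumulation ratio R = 1/(1−f) ≈ 2.00000.
Loading dose to hit Cmax,ss on first dose: D_load = D_maint·R ≈ 800 × 2.00000 ≈ 1600.00 mg.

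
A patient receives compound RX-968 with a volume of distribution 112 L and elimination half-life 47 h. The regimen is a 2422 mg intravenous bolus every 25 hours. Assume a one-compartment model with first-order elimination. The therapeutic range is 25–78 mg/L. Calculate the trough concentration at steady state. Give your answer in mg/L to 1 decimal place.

Over one 25-h interval, 25/47 ≈ 0.53191 half-lives elapse, leaving f ≈ 0.6916 of each dose.
Single-dose peak C₀ = D/Vd = 2422/112 ≈ 21.625 mg/L.
Steady-state trough Cmin,ss = C₀·f/(1−f) ≈ 21.625 × 0.6916/0.3084 ≈ 48.495 mg/L.
Trough 48.5 mg/L vs MEC 25 mg/L: adequate.

48.5 mg/L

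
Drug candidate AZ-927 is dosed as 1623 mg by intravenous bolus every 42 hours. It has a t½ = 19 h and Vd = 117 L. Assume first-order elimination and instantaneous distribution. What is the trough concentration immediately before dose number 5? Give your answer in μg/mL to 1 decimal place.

f = (1/2)^(τ/t½) = (1/2)^(42/19) ≈ 0.2161.
C₀ = D/Vd = 1623/117 ≈ 13.872 μg/mL.
Before the 5th dose, 4 doses have been given. Superposition: Cmin = C₀·(f + f² + … + f^4).
≈ 13.872 × (0.2161 + 0.0467 + 0.0101 + 0.0022) ≈ 13.872 × 0.2751 ≈ 3.816 μg/mL.

3.8 μg/mL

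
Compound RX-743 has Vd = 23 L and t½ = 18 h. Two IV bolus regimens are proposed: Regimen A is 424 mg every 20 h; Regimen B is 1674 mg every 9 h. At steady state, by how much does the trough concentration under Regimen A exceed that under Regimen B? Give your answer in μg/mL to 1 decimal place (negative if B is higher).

-159.8 μg/mL

Regimen A: f = (1/2)^(20/18) ≈ 0.4629; Cmin,ss = (424/23)·f/(1−f) ≈ 15.888 μg/mL.
Regimen B: f = (1/2)^(9/18) ≈ 0.7071; Cmin,ss = (1674/23)·f/(1−f) ≈ 175.707 μg/mL.
Difference ≈ 15.888 − 175.707 ≈ -159.819 μg/mL.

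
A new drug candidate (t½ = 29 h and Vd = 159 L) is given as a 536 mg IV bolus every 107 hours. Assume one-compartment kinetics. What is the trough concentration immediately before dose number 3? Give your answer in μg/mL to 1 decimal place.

f = (1/2)^(τ/t½) = (1/2)^(107/29) ≈ 0.0775.
C₀ = D/Vd = 536/159 ≈ 3.371 μg/mL.
Before the 3rd dose, 2 doses have been given. Superposition: Cmin = C₀·(f + f²).
≈ 3.371 × (0.0775 + 0.0060) ≈ 3.371 × 0.0835 ≈ 0.281 μg/mL.

0.3 μg/mL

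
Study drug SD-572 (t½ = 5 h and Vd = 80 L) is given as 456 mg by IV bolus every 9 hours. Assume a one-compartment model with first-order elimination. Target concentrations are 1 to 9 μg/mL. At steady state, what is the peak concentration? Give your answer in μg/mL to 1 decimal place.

8.0 μg/mL

k = ln2/t½ = ln2/5 ≈ 0.138629 h⁻¹; fraction remaining f = e^(−kτ) = e^(−0.138629×9) ≈ 0.2872.
At steady state, accumulation factor R = 1/(1 − e^(−kτ)) ≈ 1.4029.
Each bolus raises the concentration by D/Vd = 456/80 ≈ 5.700 μg/mL.
Cmax,ss = C₀/(1 − f) ≈ 5.700/0.7128 ≈ 7.997 μg/mL.
Peak 8.0 μg/mL vs MTC 9 μg/mL: below toxic threshold.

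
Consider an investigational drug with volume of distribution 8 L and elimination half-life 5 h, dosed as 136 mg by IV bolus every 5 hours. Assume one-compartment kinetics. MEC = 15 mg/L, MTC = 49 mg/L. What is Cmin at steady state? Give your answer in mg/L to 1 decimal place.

The dosing interval is 1 half-life, so f = 2^(−1) = 0.5.
At steady state, R = 1/(1 − 0.5) = 2/1.
Single-dose peak C₀ = D/Vd = 136/8 = 17 mg/L.
Steady-state peak Cmax,ss = C₀·R = 17 × 2/1 ≈ 34.000 mg/L.
Steady-state trough Cmin,ss = Cmax,ss·f ≈ 34.000 × 0.5 ≈ 17.000 mg/L.
Trough 17.0 mg/L vs MEC 15 mg/L: adequate.

17.0 mg/L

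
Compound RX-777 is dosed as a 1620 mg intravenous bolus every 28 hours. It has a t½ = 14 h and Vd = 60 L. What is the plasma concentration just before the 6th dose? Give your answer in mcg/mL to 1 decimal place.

9.0 mcg/mL

f = (1/2)^(τ/t½) = (1/2)^(28/14) ≈ 0.2500.
C₀ = D/Vd = 1620/60 ≈ 27.000 mcg/mL.
Before the 6th dose, 5 doses have been given. Superposition: Cmin = C₀·(f + f² + … + f^5).
≈ 27.000 × (0.2500 + 0.0625 + 0.0156 + 0.0039 + 0.0010) ≈ 27.000 × 0.3330 ≈ 8.991 mcg/mL.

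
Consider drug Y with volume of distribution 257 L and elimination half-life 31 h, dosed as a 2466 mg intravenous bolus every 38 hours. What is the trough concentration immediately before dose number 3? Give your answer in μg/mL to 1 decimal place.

f = (1/2)^(τ/t½) = (1/2)^(38/31) ≈ 0.4276.
C₀ = D/Vd = 2466/257 ≈ 9.595 μg/mL.
Before the 3rd dose, 2 doses have been given. Superposition: Cmin = C₀·(f + f²).
≈ 9.595 × (0.4276 + 0.1828) ≈ 9.595 × 0.6104 ≈ 5.857 μg/mL.

5.9 μg/mL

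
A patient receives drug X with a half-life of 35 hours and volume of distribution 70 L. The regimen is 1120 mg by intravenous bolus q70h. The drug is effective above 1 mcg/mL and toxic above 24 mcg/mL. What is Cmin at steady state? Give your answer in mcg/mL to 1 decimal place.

5.3 mcg/mL

The dosing interval is 2 half-lives, so f = 2^(−2) = 0.25.
Accumulation ratio R = 1/(1 − f) = 1/0.75 = 4/3.
Single-dose peak C₀ = D/Vd = 1120/70 = 16 mcg/mL.
Steady-state peak Cmax,ss = C₀·R = 16 × 4/3 ≈ 21.333 mcg/mL.
Steady-state trough Cmin,ss = Cmax,ss·f ≈ 21.333 × 0.25 ≈ 5.333 mcg/mL.
Trough 5.3 mcg/mL vs MEC 1 mcg/mL: adequate.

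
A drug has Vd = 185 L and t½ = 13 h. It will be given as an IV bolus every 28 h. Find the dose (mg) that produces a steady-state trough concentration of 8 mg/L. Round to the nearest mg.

5106 mg

τ/t½ = 28/13 ≈ 2.1538, so f = (1/2)^(28/13) ≈ 0.224713.
Cmin,ss = (D/Vd)·f/(1−f), so D = Cmin,ss·Vd·(1−f)/f.
D = 8 × 185 × (1−f)/f ≈ 8 × 185 × 3.45012 ≈ 5106.18 mg.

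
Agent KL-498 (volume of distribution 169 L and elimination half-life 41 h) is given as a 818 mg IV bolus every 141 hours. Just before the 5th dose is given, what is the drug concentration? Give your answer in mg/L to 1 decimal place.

0.5 mg/L

f = (1/2)^(τ/t½) = (1/2)^(141/41) ≈ 0.0922.
C₀ = D/Vd = 818/169 ≈ 4.840 mg/L.
Before the 5th dose, 4 doses have been given. Superposition: Cmin = C₀·(f + f² + … + f^4).
≈ 4.840 × (0.0922 + 0.0085 + 0.0008 + 0.0001) ≈ 4.840 × 0.1016 ≈ 0.492 mg/L.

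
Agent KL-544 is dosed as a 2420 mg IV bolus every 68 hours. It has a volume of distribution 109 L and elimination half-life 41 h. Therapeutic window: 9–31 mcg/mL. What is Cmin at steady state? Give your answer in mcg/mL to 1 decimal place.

10.3 mcg/mL

τ/t½ = 68/41 ≈ 1.6585, so fraction remaining f = (1/2)^(68/41) ≈ 0.3168.
At steady state, accumulation factor R = 1/(1 − e^(−kτ)) ≈ 1.4637.
Each bolus raises the concentration by D/Vd = 2420/109 ≈ 22.202 mcg/mL.
Cmax,ss = C₀/(1 − f) ≈ 22.202/0.6832 ≈ 32.497 mcg/mL.
One interval later, Cmin,ss = Cmax,ss·e^(−kτ) ≈ 32.497 × 0.3168 ≈ 10.295 mcg/mL.
Trough 10.3 mcg/mL vs MEC 9 mcg/mL: adequate.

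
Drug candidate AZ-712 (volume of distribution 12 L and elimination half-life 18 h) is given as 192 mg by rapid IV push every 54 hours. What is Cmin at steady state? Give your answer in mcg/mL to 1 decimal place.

The dosing interval is 3 half-lives, so f = 2^(−3) = 0.125.
At steady state, R = 1/(1 − 0.125) = 8/7.
Single-dose peak C₀ = D/Vd = 192/12 = 16 mcg/mL.
Steady-state peak Cmax,ss = C₀·R = 16 × 8/7 ≈ 18.286 mcg/mL.
Steady-state trough Cmin,ss = Cmax,ss·f ≈ 18.286 × 0.125 ≈ 2.286 mcg/mL.

2.3 mcg/mL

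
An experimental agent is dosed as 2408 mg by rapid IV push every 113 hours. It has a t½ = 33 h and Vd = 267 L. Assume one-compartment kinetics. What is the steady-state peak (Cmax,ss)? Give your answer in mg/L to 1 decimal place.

Over one 113-h interval, 113/33 ≈ 3.4242 half-lives elapse, leaving f ≈ 0.0932 of each dose.
Accumulation ratio R = 1/(1 − f) ≈ 1/0.9068 ≈ 1.1028.
Single-dose peak C₀ = D/Vd = 2408/267 ≈ 9.019 mg/L.
Steady-state peak Cmax,ss = C₀·R ≈ 9.019 × 1.1028 ≈ 9.946 mg/L.

9.9 mg/L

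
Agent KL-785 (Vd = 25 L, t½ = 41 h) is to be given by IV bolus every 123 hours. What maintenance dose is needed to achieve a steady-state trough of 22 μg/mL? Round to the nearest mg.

3850 mg

τ/t½ = 123/41 ≈ 3, so f = (1/2)^(123/41) ≈ 0.125000.
Cmin,ss = (D/Vd)·f/(1−f), so D = Cmin,ss·Vd·(1−f)/f.
D = 22 × 25 × (1−f)/f ≈ 22 × 25 × 7.00000 ≈ 3850.00 mg.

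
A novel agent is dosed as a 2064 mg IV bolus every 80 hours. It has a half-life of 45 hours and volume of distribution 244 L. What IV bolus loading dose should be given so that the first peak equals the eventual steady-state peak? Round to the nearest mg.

f = (1/2)^(80/45) ≈ 0.291632; accumulation ratio R = 1/(1−f) ≈ 1.41170.
Loading dose to hit Cmax,ss on first dose: D_load = D_maint·R ≈ 2064 × 1.41170 ≈ 2913.75 mg.

2914 mg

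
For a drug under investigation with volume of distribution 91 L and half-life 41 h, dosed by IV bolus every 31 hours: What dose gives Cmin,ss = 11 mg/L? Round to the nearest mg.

τ/t½ = 31/41 ≈ 0.7561, so f = (1/2)^(31/41) ≈ 0.592096.
Cmin,ss = (D/Vd)·f/(1−f), so D = Cmin,ss·Vd·(1−f)/f.
D = 11 × 91 × (1−f)/f ≈ 11 × 91 × 0.68892 ≈ 689.61 mg.

690 mg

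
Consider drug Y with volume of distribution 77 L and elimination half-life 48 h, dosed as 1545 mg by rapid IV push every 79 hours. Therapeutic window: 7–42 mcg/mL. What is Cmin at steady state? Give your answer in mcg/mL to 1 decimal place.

Over one 79-h interval, 79/48 ≈ 1.6458 half-lives elapse, leaving f ≈ 0.3196 of each dose.
At steady state, accumulation factor R = 1/(1 − e^(−kτ)) ≈ 1.4697.
Each bolus raises the concentration by D/Vd = 1545/77 ≈ 20.065 mcg/mL.
Cmax,ss = C₀/(1 − f) ≈ 20.065/0.6804 ≈ 29.490 mcg/mL.
One interval later, Cmin,ss = Cmax,ss·e^(−kτ) ≈ 29.490 × 0.3196 ≈ 9.425 mcg/mL.
Trough 9.4 mcg/mL vs MEC 7 mcg/mL: adequate.

9.4 mcg/mL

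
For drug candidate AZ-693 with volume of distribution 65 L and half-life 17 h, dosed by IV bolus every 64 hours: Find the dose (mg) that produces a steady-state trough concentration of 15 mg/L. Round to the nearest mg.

12277 mg

τ/t½ = 64/17 ≈ 3.7647, so f = (1/2)^(64/17) ≈ 0.073572.
Cmin,ss = (D/Vd)·f/(1−f), so D = Cmin,ss·Vd·(1−f)/f.
D = 15 × 65 × (1−f)/f ≈ 15 × 65 × 12.59213 ≈ 12277.33 mg.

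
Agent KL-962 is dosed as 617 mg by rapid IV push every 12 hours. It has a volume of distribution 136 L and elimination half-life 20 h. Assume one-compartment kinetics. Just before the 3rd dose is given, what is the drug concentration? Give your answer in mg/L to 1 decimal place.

5.0 mg/L

f = (1/2)^(τ/t½) = (1/2)^(12/20) ≈ 0.6598.
C₀ = D/Vd = 617/136 ≈ 4.537 mg/L.
Before the 3rd dose, 2 doses have been given. Superposition: Cmin = C₀·(f + f²).
≈ 4.537 × (0.6598 + 0.4353) ≈ 4.537 × 1.0951 ≈ 4.968 mg/L.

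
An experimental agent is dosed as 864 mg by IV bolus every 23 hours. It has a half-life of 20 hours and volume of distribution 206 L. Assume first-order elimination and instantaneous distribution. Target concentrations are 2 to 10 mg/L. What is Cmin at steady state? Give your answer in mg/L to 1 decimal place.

k = ln2/t½ = ln2/20 ≈ 0.034657 h⁻¹; fraction remaining f = e^(−kτ) = e^(−0.034657×23) ≈ 0.4506.
Each bolus raises the concentration by D/Vd = 864/206 ≈ 4.194 mg/L.
Steady-state trough Cmin,ss = C₀·f/(1−f) ≈ 4.194 × 0.4506/0.5494 ≈ 3.440 mg/L.
Trough 3.4 mg/L vs MEC 2 mg/L: adequate.

3.4 mg/L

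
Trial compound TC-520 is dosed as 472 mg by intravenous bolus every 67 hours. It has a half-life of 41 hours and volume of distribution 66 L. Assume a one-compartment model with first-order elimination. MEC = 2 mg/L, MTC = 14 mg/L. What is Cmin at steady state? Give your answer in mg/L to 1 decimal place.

3.4 mg/L

Over one 67-h interval, 67/41 ≈ 1.6341 half-lives elapse, leaving f ≈ 0.3222 of each dose.
Each bolus raises the concentration by D/Vd = 472/66 ≈ 7.152 mg/L.
Steady-state trough Cmin,ss = C₀·f/(1−f) ≈ 7.152 × 0.3222/0.6778 ≈ 3.400 mg/L.
Trough 3.4 mg/L vs MEC 2 mg/L: adequate.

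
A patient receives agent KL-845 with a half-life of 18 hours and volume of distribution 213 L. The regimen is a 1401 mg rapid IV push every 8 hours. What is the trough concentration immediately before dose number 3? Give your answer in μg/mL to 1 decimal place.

8.4 μg/mL

f = (1/2)^(τ/t½) = (1/2)^(8/18) ≈ 0.7349.
C₀ = D/Vd = 1401/213 ≈ 6.577 μg/mL.
Before the 3rd dose, 2 doses have been given. Superposition: Cmin = C₀·(f + f²).
≈ 6.577 × (0.7349 + 0.5401) ≈ 6.577 × 1.2750 ≈ 8.386 μg/mL.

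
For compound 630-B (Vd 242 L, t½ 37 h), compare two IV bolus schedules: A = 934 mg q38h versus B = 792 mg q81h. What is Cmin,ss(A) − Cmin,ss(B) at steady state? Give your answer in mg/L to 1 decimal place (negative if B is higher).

2.8 mg/L

Regimen A: f = (1/2)^(38/37) ≈ 0.4907; Cmin,ss = (934/242)·f/(1−f) ≈ 3.719 mg/L.
Regimen B: f = (1/2)^(81/37) ≈ 0.2193; Cmin,ss = (792/242)·f/(1−f) ≈ 0.919 mg/L.
Difference ≈ 3.719 − 0.919 ≈ 2.800 mg/L.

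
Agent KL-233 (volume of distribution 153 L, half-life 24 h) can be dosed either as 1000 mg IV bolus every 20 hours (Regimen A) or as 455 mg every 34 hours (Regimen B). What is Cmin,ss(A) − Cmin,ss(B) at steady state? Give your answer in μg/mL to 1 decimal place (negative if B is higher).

Regimen A: f = (1/2)^(20/24) ≈ 0.5612; Cmin,ss = (1000/153)·f/(1−f) ≈ 8.359 μg/mL.
Regimen B: f = (1/2)^(34/24) ≈ 0.3746; Cmin,ss = (455/153)·f/(1−f) ≈ 1.781 μg/mL.
Difference ≈ 8.359 − 1.781 ≈ 6.578 μg/mL.

6.6 μg/mL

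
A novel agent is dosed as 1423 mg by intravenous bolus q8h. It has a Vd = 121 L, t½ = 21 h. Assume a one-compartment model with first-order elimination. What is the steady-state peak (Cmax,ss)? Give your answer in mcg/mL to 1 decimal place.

k = ln2/t½ = ln2/21 ≈ 0.033007 h⁻¹; fraction remaining f = e^(−kτ) = e^(−0.033007×8) ≈ 0.7679.
Accumulation ratio R = 1/(1 − f) ≈ 1/0.2321 ≈ 4.3085.
Single-dose peak C₀ = D/Vd = 1423/121 ≈ 11.760 mcg/mL.
Steady-state peak Cmax,ss = C₀·R ≈ 11.760 × 4.3085 ≈ 50.668 mcg/mL.

50.7 mcg/mL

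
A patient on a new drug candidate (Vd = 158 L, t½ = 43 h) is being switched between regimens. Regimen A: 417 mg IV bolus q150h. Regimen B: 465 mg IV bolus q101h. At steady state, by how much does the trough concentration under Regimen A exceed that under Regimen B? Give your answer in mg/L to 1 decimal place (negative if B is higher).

Regimen A: f = (1/2)^(150/43) ≈ 0.0891; Cmin,ss = (417/158)·f/(1−f) ≈ 0.258 mg/L.
Regimen B: f = (1/2)^(101/43) ≈ 0.1963; Cmin,ss = (465/158)·f/(1−f) ≈ 0.719 mg/L.
Difference ≈ 0.258 − 0.719 ≈ -0.461 mg/L.

-0.5 mg/L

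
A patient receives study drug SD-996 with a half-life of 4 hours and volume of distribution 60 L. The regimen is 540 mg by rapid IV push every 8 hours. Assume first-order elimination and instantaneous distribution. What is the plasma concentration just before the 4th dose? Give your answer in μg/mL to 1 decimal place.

f = (1/2)^(τ/t½) = (1/2)^(8/4) ≈ 0.2500.
C₀ = D/Vd = 540/60 ≈ 9.000 μg/mL.
Before the 4th dose, 3 doses have been given. Superposition: Cmin = C₀·(f + f² + … + f^3).
≈ 9.000 × (0.2500 + 0.0625 + 0.0156) ≈ 9.000 × 0.3281 ≈ 2.953 μg/mL.

3.0 μg/mL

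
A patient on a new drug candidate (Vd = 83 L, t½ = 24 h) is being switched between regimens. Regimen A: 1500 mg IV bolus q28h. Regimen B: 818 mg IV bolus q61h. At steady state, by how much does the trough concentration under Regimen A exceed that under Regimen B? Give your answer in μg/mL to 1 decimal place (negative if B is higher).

12.5 μg/mL

Regimen A: f = (1/2)^(28/24) ≈ 0.4454; Cmin,ss = (1500/83)·f/(1−f) ≈ 14.514 μg/mL.
Regimen B: f = (1/2)^(61/24) ≈ 0.1717; Cmin,ss = (818/83)·f/(1−f) ≈ 2.043 μg/mL.
Difference ≈ 14.514 − 2.043 ≈ 12.471 μg/mL.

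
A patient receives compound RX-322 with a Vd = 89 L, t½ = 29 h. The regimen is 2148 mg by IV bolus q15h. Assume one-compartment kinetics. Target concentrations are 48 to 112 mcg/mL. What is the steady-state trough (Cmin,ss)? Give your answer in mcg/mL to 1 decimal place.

Over one 15-h interval, 15/29 ≈ 0.51724 half-lives elapse, leaving f ≈ 0.6987 of each dose.
Single-dose peak C₀ = D/Vd = 2148/89 ≈ 24.135 mcg/mL.
Steady-state trough Cmin,ss = C₀·f/(1−f) ≈ 24.135 × 0.6987/0.3013 ≈ 55.968 mcg/mL.
Trough 56.0 mcg/mL vs MEC 48 mcg/mL: adequate.

56.0 mcg/mL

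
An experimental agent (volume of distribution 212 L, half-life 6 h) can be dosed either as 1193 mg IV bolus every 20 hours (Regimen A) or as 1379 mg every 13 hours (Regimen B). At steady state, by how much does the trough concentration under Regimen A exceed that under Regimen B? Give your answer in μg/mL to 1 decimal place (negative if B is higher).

-1.2 μg/mL

Regimen A: f = (1/2)^(20/6) ≈ 0.0992; Cmin,ss = (1193/212)·f/(1−f) ≈ 0.620 μg/mL.
Regimen B: f = (1/2)^(13/6) ≈ 0.2227; Cmin,ss = (1379/212)·f/(1−f) ≈ 1.864 μg/mL.
Difference ≈ 0.620 − 1.864 ≈ -1.244 μg/mL.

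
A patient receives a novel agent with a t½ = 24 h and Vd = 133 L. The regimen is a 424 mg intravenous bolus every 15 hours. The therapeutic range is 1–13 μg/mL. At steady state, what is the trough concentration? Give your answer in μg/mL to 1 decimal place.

5.9 μg/mL

τ/t½ = 15/24 ≈ 0.625, so fraction remaining f = (1/2)^(15/24) ≈ 0.6484.
Each bolus raises the concentration by D/Vd = 424/133 ≈ 3.188 μg/mL.
Steady-state trough Cmin,ss = C₀·f/(1−f) ≈ 3.188 × 0.6484/0.3516 ≈ 5.879 μg/mL.
Trough 5.9 μg/mL vs MEC 1 μg/mL: adequate.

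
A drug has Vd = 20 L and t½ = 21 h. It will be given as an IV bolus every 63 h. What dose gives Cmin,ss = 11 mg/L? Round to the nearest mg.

1540 mg

τ/t½ = 63/21 ≈ 3, so f = (1/2)^(63/21) ≈ 0.125000.
Cmin,ss = (D/Vd)·f/(1−f), so D = Cmin,ss·Vd·(1−f)/f.
D = 11 × 20 × (1−f)/f ≈ 11 × 20 × 7.00000 ≈ 1540.00 mg.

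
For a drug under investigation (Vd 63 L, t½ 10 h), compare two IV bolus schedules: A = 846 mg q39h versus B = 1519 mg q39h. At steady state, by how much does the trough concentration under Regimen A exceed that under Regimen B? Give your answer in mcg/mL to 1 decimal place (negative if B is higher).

-0.8 mcg/mL

Regimen A: f = (1/2)^(39/10) ≈ 0.0670; Cmin,ss = (846/63)·f/(1−f) ≈ 0.964 mcg/mL.
Regimen B: f = (1/2)^(39/10) ≈ 0.0670; Cmin,ss = (1519/63)·f/(1−f) ≈ 1.731 mcg/mL.
Difference ≈ 0.964 − 1.731 ≈ -0.767 mcg/mL.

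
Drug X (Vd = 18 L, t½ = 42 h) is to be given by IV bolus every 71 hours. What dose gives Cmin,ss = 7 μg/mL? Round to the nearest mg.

τ/t½ = 71/42 ≈ 1.6905, so f = (1/2)^(71/42) ≈ 0.309825.
Cmin,ss = (D/Vd)·f/(1−f), so D = Cmin,ss·Vd·(1−f)/f.
D = 7 × 18 × (1−f)/f ≈ 7 × 18 × 2.22763 ≈ 280.68 mg.

281 mg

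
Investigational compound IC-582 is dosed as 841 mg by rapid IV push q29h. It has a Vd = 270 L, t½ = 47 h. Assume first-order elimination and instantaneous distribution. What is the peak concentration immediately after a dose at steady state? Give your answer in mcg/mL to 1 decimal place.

k = ln2/t½ = ln2/47 ≈ 0.014748 h⁻¹; fraction remaining f = e^(−kτ) = e^(−0.014748×29) ≈ 0.6520.
Accumulation ratio R = 1/(1 − f) ≈ 1/0.3480 ≈ 2.8736.
Each bolus raises the concentration by D/Vd = 841/270 ≈ 3.115 mcg/mL.
Steady-state peak Cmax,ss = C₀·R ≈ 3.115 × 2.8736 ≈ 8.951 mcg/mL.

9.0 mcg/mL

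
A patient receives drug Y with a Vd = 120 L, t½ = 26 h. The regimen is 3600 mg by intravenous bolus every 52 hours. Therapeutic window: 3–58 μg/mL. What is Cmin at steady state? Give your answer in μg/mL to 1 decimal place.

τ = 52 h = 2 half-lives, so f = (1/2)^2 = 0.25.
At steady state, R = 1/(1 − 0.25) = 4/3.
Single-dose peak C₀ = D/Vd = 3600/120 = 30 μg/mL.
Steady-state peak Cmax,ss = C₀·R = 30 × 4/3 ≈ 40.000 μg/mL.
Steady-state trough Cmin,ss = Cmax,ss·f ≈ 40.000 × 0.25 ≈ 10.000 μg/mL.
Trough 10.0 μg/mL vs MEC 3 μg/mL: adequate.

10.0 μg/mL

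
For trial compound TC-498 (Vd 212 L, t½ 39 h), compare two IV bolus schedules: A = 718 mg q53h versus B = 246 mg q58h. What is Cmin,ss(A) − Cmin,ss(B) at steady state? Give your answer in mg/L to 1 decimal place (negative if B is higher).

1.5 mg/L

Regimen A: f = (1/2)^(53/39) ≈ 0.3899; Cmin,ss = (718/212)·f/(1−f) ≈ 2.164 mg/L.
Regimen B: f = (1/2)^(58/39) ≈ 0.3567; Cmin,ss = (246/212)·f/(1−f) ≈ 0.643 mg/L.
Difference ≈ 2.164 − 0.643 ≈ 1.521 mg/L.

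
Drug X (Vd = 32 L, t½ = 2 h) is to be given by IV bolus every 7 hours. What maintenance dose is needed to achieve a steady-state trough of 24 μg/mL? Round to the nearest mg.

7921 mg

τ/t½ = 7/2 ≈ 3.5, so f = (1/2)^(7/2) ≈ 0.088388.
Cmin,ss = (D/Vd)·f/(1−f), so D = Cmin,ss·Vd·(1−f)/f.
D = 24 × 32 × (1−f)/f ≈ 24 × 32 × 10.31375 ≈ 7920.96 mg.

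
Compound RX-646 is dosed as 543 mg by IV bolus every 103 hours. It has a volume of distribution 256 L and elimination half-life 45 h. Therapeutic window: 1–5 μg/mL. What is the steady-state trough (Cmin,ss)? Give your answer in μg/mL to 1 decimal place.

k = ln2/t½ = ln2/45 ≈ 0.015403 h⁻¹; fraction remaining f = e^(−kτ) = e^(−0.015403×103) ≈ 0.2046.
At steady state, accumulation factor R = 1/(1 − e^(−kτ)) ≈ 1.2572.
Single-dose peak C₀ = D/Vd = 543/256 ≈ 2.121 μg/mL.
Cmax,ss = C₀/(1 − f) ≈ 2.121/0.7954 ≈ 2.667 μg/mL.
Steady-state trough Cmin,ss = Cmax,ss·f ≈ 2.667 × 0.2046 ≈ 0.546 μg/mL.
Trough 0.5 μg/mL vs MEC 1 μg/mL: subtherapeutic.

0.5 μg/mL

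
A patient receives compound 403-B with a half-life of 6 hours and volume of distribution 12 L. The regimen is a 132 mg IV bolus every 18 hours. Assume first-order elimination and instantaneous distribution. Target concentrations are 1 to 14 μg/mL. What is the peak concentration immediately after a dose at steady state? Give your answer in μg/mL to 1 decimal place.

The dosing interval is 3 half-lives, so f = 2^(−3) = 0.125.
At steady state, R = 1/(1 − 0.125) = 8/7.
Single-dose peak C₀ = D/Vd = 132/12 = 11 μg/mL.
Steady-state peak Cmax,ss = C₀·R = 11 × 8/7 ≈ 12.571 μg/mL.
Peak 12.6 μg/mL vs MTC 14 μg/mL: below toxic threshold.

12.6 μg/mL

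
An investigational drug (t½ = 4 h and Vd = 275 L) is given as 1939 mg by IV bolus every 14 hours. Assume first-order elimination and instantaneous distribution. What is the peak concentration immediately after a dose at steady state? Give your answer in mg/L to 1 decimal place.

k = ln2/t½ = ln2/4 ≈ 0.173287 h⁻¹; fraction remaining f = e^(−kτ) = e^(−0.173287×14) ≈ 0.0884.
Accumulation ratio R = 1/(1 − f) ≈ 1/0.9116 ≈ 1.0970.
Single-dose peak C₀ = D/Vd = 1939/275 ≈ 7.051 mg/L.
Steady-state peak Cmax,ss = C₀·R ≈ 7.051 × 1.0970 ≈ 7.735 mg/L.

7.7 mg/L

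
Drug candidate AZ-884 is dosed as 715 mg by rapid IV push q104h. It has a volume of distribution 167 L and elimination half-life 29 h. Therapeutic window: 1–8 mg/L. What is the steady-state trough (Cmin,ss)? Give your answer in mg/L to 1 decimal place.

k = ln2/t½ = ln2/29 ≈ 0.023902 h⁻¹; fraction remaining f = e^(−kτ) = e^(−0.023902×104) ≈ 0.0833.
Each bolus raises the concentration by D/Vd = 715/167 ≈ 4.281 mg/L.
Steady-state trough Cmin,ss = C₀·f/(1−f) ≈ 4.281 × 0.0833/0.9167 ≈ 0.389 mg/L.
Trough 0.4 mg/L vs MEC 1 mg/L: subtherapeutic.

0.4 mg/L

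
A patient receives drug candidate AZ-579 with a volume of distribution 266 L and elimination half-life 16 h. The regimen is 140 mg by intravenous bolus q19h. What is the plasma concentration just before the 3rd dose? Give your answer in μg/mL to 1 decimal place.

0.3 μg/mL

f = (1/2)^(τ/t½) = (1/2)^(19/16) ≈ 0.4391.
C₀ = D/Vd = 140/266 ≈ 0.526 μg/mL.
Before the 3rd dose, 2 doses have been given. Superposition: Cmin = C₀·(f + f²).
≈ 0.526 × (0.4391 + 0.1928) ≈ 0.526 × 0.6319 ≈ 0.332 μg/mL.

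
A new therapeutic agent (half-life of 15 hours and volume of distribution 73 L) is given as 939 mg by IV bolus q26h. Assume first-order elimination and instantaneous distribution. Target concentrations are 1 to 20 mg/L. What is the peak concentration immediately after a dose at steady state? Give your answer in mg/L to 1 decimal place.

18.4 mg/L

Over one 26-h interval, 26/15 ≈ 1.7333 half-lives elapse, leaving f ≈ 0.3008 of each dose.
At steady state, accumulation factor R = 1/(1 − e^(−kτ)) ≈ 1.4302.
Single-dose peak C₀ = D/Vd = 939/73 ≈ 12.863 mg/L.
Cmax,ss = C₀/(1 − f) ≈ 12.863/0.6992 ≈ 18.397 mg/L.
Peak 18.4 mg/L vs MTC 20 mg/L: below toxic threshold.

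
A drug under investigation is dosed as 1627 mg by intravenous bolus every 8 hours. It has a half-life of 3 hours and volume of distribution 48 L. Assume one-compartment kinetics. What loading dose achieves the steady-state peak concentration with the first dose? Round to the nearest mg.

f = (1/2)^(8/3) ≈ 0.157490; accumulation ratio R = 1/(1−f) ≈ 1.18693.
Loading dose to hit Cmax,ss on first dose: D_load = D_maint·R ≈ 1627 × 1.18693 ≈ 1931.14 mg.

1931 mg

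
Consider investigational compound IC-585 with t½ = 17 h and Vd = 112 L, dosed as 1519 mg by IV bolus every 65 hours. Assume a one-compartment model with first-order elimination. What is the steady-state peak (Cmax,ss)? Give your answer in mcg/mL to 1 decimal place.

14.6 mcg/mL

Over one 65-h interval, 65/17 ≈ 3.8235 half-lives elapse, leaving f ≈ 0.0706 of each dose.
At steady state, accumulation factor R = 1/(1 − e^(−kτ)) ≈ 1.0760.
Single-dose peak C₀ = D/Vd = 1519/112 ≈ 13.562 mcg/mL.
Steady-state peak Cmax,ss = C₀·R ≈ 13.562 × 1.0760 ≈ 14.593 mcg/mL.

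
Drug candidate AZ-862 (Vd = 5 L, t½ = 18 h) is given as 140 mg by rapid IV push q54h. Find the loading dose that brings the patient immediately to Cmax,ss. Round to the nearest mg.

f = (1/2)^(54/18) ≈ 0.125000; accumulation ratio R = 1/(1−f) ≈ 1.14286.
Loading dose to hit Cmax,ss on first dose: D_load = D_maint·R ≈ 140 × 1.14286 ≈ 160.00 mg.

160 mg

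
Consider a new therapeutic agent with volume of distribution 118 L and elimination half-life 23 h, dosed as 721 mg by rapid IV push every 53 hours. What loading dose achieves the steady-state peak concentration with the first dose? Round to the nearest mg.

f = (1/2)^(53/23) ≈ 0.202452; accumulation ratio R = 1/(1−f) ≈ 1.25384.
Loading dose to hit Cmax,ss on first dose: D_load = D_maint·R ≈ 721 × 1.25384 ≈ 904.02 mg.

904 mg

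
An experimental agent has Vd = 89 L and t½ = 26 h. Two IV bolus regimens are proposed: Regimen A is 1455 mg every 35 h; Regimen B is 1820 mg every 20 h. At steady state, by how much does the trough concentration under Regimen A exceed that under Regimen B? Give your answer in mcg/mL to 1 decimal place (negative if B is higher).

-18.4 mcg/mL

Regimen A: f = (1/2)^(35/26) ≈ 0.3933; Cmin,ss = (1455/89)·f/(1−f) ≈ 10.598 mcg/mL.
Regimen B: f = (1/2)^(20/26) ≈ 0.5867; Cmin,ss = (1820/89)·f/(1−f) ≈ 29.029 mcg/mL.
Difference ≈ 10.598 − 29.029 ≈ -18.431 mcg/mL.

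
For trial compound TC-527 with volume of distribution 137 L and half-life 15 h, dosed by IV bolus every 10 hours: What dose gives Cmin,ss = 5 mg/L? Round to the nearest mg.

τ/t½ = 10/15 ≈ 0.66667, so f = (1/2)^(10/15) ≈ 0.629961.
Cmin,ss = (D/Vd)·f/(1−f), so D = Cmin,ss·Vd·(1−f)/f.
D = 5 × 137 × (1−f)/f ≈ 5 × 137 × 0.58740 ≈ 402.37 mg.

402 mg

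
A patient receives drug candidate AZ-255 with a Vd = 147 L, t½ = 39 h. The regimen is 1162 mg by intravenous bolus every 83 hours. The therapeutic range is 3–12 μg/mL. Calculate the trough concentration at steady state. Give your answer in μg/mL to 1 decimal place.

2.3 μg/mL

τ/t½ = 83/39 ≈ 2.1282, so fraction remaining f = (1/2)^(83/39) ≈ 0.2287.
Each bolus raises the concentration by D/Vd = 1162/147 ≈ 7.905 μg/mL.
Steady-state trough Cmin,ss = C₀·f/(1−f) ≈ 7.905 × 0.2287/0.7713 ≈ 2.344 μg/mL.
Trough 2.3 μg/mL vs MEC 3 μg/mL: subtherapeutic.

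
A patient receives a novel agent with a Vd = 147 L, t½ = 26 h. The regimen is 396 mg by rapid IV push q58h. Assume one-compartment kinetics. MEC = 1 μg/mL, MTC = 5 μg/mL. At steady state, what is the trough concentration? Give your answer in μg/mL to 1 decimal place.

0.7 μg/mL

Over one 58-h interval, 58/26 ≈ 2.2308 half-lives elapse, leaving f ≈ 0.2130 of each dose.
Accumulation ratio R = 1/(1 − f) ≈ 1/0.7870 ≈ 1.2706.
Single-dose peak C₀ = D/Vd = 396/147 ≈ 2.694 μg/mL.
Cmax,ss = C₀/(1 − f) ≈ 2.694/0.7870 ≈ 3.423 μg/mL.
One interval later, Cmin,ss = Cmax,ss·e^(−kτ) ≈ 3.423 × 0.2130 ≈ 0.729 μg/mL.
Trough 0.7 μg/mL vs MEC 1 μg/mL: subtherapeutic.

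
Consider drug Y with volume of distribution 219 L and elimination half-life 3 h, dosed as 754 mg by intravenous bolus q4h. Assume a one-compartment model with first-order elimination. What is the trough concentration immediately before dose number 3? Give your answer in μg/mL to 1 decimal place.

f = (1/2)^(τ/t½) = (1/2)^(4/3) ≈ 0.3969.
C₀ = D/Vd = 754/219 ≈ 3.443 μg/mL.
Before the 3rd dose, 2 doses have been given. Superposition: Cmin = C₀·(f + f²).
≈ 3.443 × (0.3969 + 0.1575) ≈ 3.443 × 0.5544 ≈ 1.909 μg/mL.

1.9 μg/mL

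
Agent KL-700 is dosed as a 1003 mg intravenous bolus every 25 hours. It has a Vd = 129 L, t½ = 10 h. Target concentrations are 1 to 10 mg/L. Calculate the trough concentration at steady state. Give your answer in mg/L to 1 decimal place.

k = ln2/t½ = ln2/10 ≈ 0.069315 h⁻¹; fraction remaining f = e^(−kτ) = e^(−0.069315×25) ≈ 0.1768.
Each bolus raises the concentration by D/Vd = 1003/129 ≈ 7.775 mg/L.
Steady-state trough Cmin,ss = C₀·f/(1−f) ≈ 7.775 × 0.1768/0.8232 ≈ 1.670 mg/L.
Trough 1.7 mg/L vs MEC 1 mg/L: adequate.

1.7 mg/L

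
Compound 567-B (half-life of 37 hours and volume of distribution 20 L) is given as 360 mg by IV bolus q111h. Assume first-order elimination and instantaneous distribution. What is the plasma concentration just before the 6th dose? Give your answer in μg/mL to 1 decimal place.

2.6 μg/mL

f = (1/2)^(τ/t½) = (1/2)^(111/37) ≈ 0.1250.
C₀ = D/Vd = 360/20 ≈ 18.000 μg/mL.
Before the 6th dose, 5 doses have been given. Superposition: Cmin = C₀·(f + f² + … + f^5).
≈ 18.000 × (0.1250 + 0.0156 + 0.0020 + 0.0002 + 0.0000) ≈ 18.000 × 0.1428 ≈ 2.570 μg/mL.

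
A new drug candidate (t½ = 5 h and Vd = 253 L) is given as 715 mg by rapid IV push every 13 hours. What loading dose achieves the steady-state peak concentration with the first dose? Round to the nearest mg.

856 mg

f = (1/2)^(13/5) ≈ 0.164938; accumulation ratio R = 1/(1−f) ≈ 1.19752.
Loading dose to hit Cmax,ss on first dose: D_load = D_maint·R ≈ 715 × 1.19752 ≈ 856.23 mg.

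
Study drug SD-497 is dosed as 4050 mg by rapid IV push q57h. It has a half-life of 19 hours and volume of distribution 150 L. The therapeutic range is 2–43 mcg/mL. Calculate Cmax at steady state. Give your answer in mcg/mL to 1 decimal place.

The dosing interval is 3 half-lives, so f = 2^(−3) = 0.125.
At steady state, R = 1/(1 − 0.125) = 8/7.
Single-dose peak C₀ = D/Vd = 4050/150 = 27 mcg/mL.
Steady-state peak Cmax,ss = C₀·R = 27 × 8/7 ≈ 30.857 mcg/mL.
Peak 30.9 mcg/mL vs MTC 43 mcg/mL: below toxic threshold.

30.9 mcg/mL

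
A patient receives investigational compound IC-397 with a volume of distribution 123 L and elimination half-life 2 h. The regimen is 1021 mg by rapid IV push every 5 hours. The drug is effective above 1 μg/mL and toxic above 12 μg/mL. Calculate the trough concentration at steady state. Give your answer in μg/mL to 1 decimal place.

k = ln2/t½ = ln2/2 ≈ 0.346574 h⁻¹; fraction remaining f = e^(−kτ) = e^(−0.346574×5) ≈ 0.1768.
Single-dose peak C₀ = D/Vd = 1021/123 ≈ 8.301 μg/mL.
Steady-state trough Cmin,ss = C₀·f/(1−f) ≈ 8.301 × 0.1768/0.8232 ≈ 1.783 μg/mL.
Trough 1.8 μg/mL vs MEC 1 μg/mL: adequate.

1.8 μg/mL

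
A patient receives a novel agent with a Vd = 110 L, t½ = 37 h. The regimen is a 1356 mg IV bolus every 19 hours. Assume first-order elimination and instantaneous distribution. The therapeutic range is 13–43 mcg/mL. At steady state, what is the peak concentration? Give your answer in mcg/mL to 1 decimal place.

Over one 19-h interval, 19/37 ≈ 0.51351 half-lives elapse, leaving f ≈ 0.7005 of each dose.
At steady state, accumulation factor R = 1/(1 − e^(−kτ)) ≈ 3.3389.
Single-dose peak C₀ = D/Vd = 1356/110 ≈ 12.327 mcg/mL.
Cmax,ss = C₀/(1 − f) ≈ 12.327/0.2995 ≈ 41.159 mcg/mL.
Peak 41.2 mcg/mL vs MTC 43 mcg/mL: below toxic threshold.

41.2 mcg/mL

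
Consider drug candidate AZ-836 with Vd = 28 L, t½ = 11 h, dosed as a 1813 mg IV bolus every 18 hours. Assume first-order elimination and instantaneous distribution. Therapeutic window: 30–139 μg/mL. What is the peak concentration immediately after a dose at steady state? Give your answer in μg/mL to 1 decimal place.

95.5 μg/mL

Over one 18-h interval, 18/11 ≈ 1.6364 half-lives elapse, leaving f ≈ 0.3217 of each dose.
At steady state, accumulation factor R = 1/(1 − e^(−kτ)) ≈ 1.4743.
Single-dose peak C₀ = D/Vd = 1813/28 ≈ 64.750 μg/mL.
Steady-state peak Cmax,ss = C₀·R ≈ 64.750 × 1.4743 ≈ 95.461 μg/mL.
Peak 95.5 μg/mL vs MTC 139 μg/mL: below toxic threshold.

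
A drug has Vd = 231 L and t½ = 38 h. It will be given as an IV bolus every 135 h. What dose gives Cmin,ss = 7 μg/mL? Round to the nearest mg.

17357 mg

τ/t½ = 135/38 ≈ 3.5526, so f = (1/2)^(135/38) ≈ 0.085222.
Cmin,ss = (D/Vd)·f/(1−f), so D = Cmin,ss·Vd·(1−f)/f.
D = 7 × 231 × (1−f)/f ≈ 7 × 231 × 10.73406 ≈ 17356.98 mg.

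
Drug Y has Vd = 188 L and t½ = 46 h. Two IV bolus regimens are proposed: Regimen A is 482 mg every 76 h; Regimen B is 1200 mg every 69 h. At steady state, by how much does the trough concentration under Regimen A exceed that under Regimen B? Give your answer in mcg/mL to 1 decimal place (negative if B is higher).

Regimen A: f = (1/2)^(76/46) ≈ 0.3182; Cmin,ss = (482/188)·f/(1−f) ≈ 1.197 mcg/mL.
Regimen B: f = (1/2)^(69/46) ≈ 0.3536; Cmin,ss = (1200/188)·f/(1−f) ≈ 3.492 mcg/mL.
Difference ≈ 1.197 − 3.492 ≈ -2.295 mcg/mL.

-2.3 mcg/mL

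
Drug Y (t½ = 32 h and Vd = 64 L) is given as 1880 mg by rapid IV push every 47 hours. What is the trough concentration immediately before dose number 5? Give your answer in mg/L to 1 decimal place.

f = (1/2)^(τ/t½) = (1/2)^(47/32) ≈ 0.3613.
C₀ = D/Vd = 1880/64 ≈ 29.375 mg/L.
Before the 5th dose, 4 doses have been given. Superposition: Cmin = C₀·(f + f² + … + f^4).
≈ 29.375 × (0.3613 + 0.1305 + 0.0472 + 0.0170) ≈ 29.375 × 0.5560 ≈ 16.333 mg/L.

16.3 mg/L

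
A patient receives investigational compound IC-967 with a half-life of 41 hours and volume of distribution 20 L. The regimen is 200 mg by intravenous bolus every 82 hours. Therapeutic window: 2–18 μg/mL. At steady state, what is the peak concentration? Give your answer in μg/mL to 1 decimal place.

13.3 μg/mL

The dosing interval is 2 half-lives, so f = 2^(−2) = 0.25.
At steady state, R = 1/(1 − 0.25) = 4/3.
Single-dose peak C₀ = D/Vd = 200/20 = 10 μg/mL.
Steady-state peak Cmax,ss = C₀·R = 10 × 4/3 ≈ 13.333 μg/mL.
Peak 13.3 μg/mL vs MTC 18 μg/mL: below toxic threshold.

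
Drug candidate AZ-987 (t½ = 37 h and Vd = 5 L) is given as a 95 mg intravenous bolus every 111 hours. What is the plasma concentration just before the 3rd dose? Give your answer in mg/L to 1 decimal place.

2.7 mg/L

f = (1/2)^(τ/t½) = (1/2)^(111/37) ≈ 0.1250.
C₀ = D/Vd = 95/5 ≈ 19.000 mg/L.
Before the 3rd dose, 2 doses have been given. Superposition: Cmin = C₀·(f + f²).
≈ 19.000 × (0.1250 + 0.0156) ≈ 19.000 × 0.1406 ≈ 2.671 mg/L.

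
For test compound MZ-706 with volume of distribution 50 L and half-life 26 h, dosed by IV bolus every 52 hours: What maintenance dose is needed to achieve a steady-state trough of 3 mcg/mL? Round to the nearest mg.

τ/t½ = 52/26 ≈ 2, so f = (1/2)^(52/26) ≈ 0.250000.
Cmin,ss = (D/Vd)·f/(1−f), so D = Cmin,ss·Vd·(1−f)/f.
D = 3 × 50 × (1−f)/f ≈ 3 × 50 × 3.00000 ≈ 450.00 mg.

450 mg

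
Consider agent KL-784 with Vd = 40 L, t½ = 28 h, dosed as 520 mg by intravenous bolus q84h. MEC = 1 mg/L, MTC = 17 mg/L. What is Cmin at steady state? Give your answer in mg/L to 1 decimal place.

1.9 mg/L

τ = 84 h = 3 half-lives, so f = (1/2)^3 = 0.125.
Accumulation ratio R = 1/(1 − f) = 1/0.875 = 8/7.
Single-dose peak C₀ = D/Vd = 520/40 = 13 mg/L.
Steady-state peak Cmax,ss = C₀·R = 13 × 8/7 ≈ 14.857 mg/L.
Steady-state trough Cmin,ss = Cmax,ss·f ≈ 14.857 × 0.125 ≈ 1.857 mg/L.
Trough 1.9 mg/L vs MEC 1 mg/L: adequate.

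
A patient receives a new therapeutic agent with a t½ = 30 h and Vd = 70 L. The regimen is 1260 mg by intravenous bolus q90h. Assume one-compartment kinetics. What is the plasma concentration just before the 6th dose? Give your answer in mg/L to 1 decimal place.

2.6 mg/L

f = (1/2)^(τ/t½) = (1/2)^(90/30) ≈ 0.1250.
C₀ = D/Vd = 1260/70 ≈ 18.000 mg/L.
Before the 6th dose, 5 doses have been given. Superposition: Cmin = C₀·(f + f² + … + f^5).
≈ 18.000 × (0.1250 + 0.0156 + 0.0020 + 0.0002 + 0.0000) ≈ 18.000 × 0.1428 ≈ 2.570 mg/L.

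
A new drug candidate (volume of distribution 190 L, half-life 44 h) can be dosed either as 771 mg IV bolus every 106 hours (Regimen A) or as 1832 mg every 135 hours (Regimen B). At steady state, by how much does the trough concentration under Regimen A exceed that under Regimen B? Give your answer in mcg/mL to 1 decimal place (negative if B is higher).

Regimen A: f = (1/2)^(106/44) ≈ 0.1883; Cmin,ss = (771/190)·f/(1−f) ≈ 0.941 mcg/mL.
Regimen B: f = (1/2)^(135/44) ≈ 0.1192; Cmin,ss = (1832/190)·f/(1−f) ≈ 1.305 mcg/mL.
Difference ≈ 0.941 − 1.305 ≈ -0.364 mcg/mL.

-0.4 mcg/mL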